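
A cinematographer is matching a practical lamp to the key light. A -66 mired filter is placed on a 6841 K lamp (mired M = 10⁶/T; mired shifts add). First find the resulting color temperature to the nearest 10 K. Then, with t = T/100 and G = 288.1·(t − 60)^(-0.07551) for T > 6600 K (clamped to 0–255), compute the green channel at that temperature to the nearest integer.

210

M_in = 10⁶/6841 = 146.18; M_out = 146.18 + (-66) = 80.18.
T_out = 10⁶/80.18 = 12472.3 K → 12470 K; t = 124.7.
G = 288.1·(124.7 − 60)^(-0.07551) = 288.1·64.7^(-0.07551) = 288.1·0.72989 = 210.282.
Rounded: 210.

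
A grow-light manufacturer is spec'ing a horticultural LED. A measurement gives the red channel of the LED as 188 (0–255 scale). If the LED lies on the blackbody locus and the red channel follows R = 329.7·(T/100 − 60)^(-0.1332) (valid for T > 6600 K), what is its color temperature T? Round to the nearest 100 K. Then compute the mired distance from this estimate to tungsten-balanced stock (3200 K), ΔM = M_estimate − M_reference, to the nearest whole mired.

-234 mireds

(t − 60)^(-0.1332) = 188/329.7 = 0.57022.
t − 60 = 0.57022^(1/-0.1332) = 0.57022^(-7.508) = 67.848, so t = 127.848.
T = 100·t = 12785 K → 12800 K to the nearest 100 K.
M_estimate = 10⁶/12800 = 78.12; M_reference = 10⁶/3200 = 312.50.
ΔM = 78.12 − 312.50 = -234.38 → -234 mireds.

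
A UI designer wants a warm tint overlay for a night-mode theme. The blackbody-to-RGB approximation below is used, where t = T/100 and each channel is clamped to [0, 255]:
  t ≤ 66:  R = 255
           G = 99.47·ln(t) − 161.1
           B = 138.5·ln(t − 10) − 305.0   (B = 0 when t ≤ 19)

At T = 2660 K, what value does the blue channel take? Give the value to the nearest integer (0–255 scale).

84

t = 2660/100 = 26.6; the t ≤ 66 branch applies.
B = 138.5·ln(26.6 − 10) − 305.0 = 138.5·ln 16.6 − 305.0 = 138.5·2.8094 − 305.0 = 84.102.
Rounded: 84.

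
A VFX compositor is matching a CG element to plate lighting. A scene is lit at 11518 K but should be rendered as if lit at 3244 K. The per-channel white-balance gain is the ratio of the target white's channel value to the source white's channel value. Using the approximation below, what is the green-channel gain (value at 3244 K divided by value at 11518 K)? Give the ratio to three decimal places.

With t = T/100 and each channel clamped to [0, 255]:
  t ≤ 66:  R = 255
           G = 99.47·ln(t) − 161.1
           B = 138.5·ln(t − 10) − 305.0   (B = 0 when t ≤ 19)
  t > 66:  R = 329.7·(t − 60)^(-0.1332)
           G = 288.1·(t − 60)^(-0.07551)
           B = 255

At 11518 K (t = 115.18):
  G = 288.1·(115.18 − 60)^(-0.07551) = 288.1·55.18^(-0.07551) = 288.1·0.73872 = 212.824.
At 3244 K (t = 32.44):
  G = 99.47·ln 32.44 − 161.1 = 99.47·3.4794 − 161.1 = 184.995.
Gain = 184.995 / 212.824 = 0.8692 → 0.869.

0.869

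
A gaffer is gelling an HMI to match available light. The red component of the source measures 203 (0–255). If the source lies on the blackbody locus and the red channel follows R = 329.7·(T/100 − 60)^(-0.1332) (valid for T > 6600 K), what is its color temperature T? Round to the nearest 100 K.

9800 K

(t − 60)^(-0.1332) = 203/329.7 = 0.61571.
t − 60 = 0.61571^(1/-0.1332) = 0.61571^(-7.508) = 38.129, so t = 98.129.
T = 100·t = 9813 K → 9800 K to the nearest 100 K.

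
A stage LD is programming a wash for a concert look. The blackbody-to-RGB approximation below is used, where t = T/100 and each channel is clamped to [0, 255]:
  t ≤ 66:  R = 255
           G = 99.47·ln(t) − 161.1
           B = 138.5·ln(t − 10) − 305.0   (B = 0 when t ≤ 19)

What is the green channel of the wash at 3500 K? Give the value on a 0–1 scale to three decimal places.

t = 3500/100 = 35; the t ≤ 66 branch applies.
G = 99.47·ln 35 − 161.1 = 99.47·3.5553 − 161.1 = 192.550.
On a 0–1 scale: 192.550/255 = 0.7551 → 0.755.

0.755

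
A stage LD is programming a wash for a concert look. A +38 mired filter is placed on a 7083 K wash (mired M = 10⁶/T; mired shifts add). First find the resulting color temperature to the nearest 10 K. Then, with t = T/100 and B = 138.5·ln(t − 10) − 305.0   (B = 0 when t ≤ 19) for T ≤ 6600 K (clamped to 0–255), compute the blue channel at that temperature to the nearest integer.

225

M_in = 10⁶/7083 = 141.18; M_out = 141.18 + (+38) = 179.18.
T_out = 10⁶/179.18 = 5580.9 K → 5580 K; t = 55.8.
B = 138.5·ln(55.8 − 10) − 305.0 = 138.5·ln 45.8 − 305.0 = 138.5·3.8243 − 305.0 = 224.663.
Rounded: 225.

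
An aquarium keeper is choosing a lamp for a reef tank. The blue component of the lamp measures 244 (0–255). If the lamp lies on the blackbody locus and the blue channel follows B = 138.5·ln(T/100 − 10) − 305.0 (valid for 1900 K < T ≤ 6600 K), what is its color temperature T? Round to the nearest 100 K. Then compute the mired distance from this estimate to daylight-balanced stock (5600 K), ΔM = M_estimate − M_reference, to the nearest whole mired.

-20 mireds

ln(t − 10) = (244 + 305.0) / 138.5 = 3.9639.
t − 10 = e^3.9639 = 52.662, so t = 62.662.
T = 100·t = 6266 K → 6300 K to the nearest 100 K.
M_estimate = 10⁶/6300 = 158.73; M_reference = 10⁶/5600 = 178.57.
ΔM = 158.73 − 178.57 = -19.84 → -20 mireds.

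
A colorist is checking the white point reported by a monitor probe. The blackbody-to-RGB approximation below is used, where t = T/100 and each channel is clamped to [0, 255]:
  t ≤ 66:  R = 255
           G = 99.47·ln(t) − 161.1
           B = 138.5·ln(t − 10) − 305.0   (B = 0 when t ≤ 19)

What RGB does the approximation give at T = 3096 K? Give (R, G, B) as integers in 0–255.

(255, 180, 116)

t = 3096/100 = 30.96; the t ≤ 66 branch applies.
R = 255 by definition for t ≤ 66.
G = 99.47·ln 30.96 − 161.1 = 99.47·3.4327 − 161.1 = 180.350.
B = 138.5·ln(30.96 − 10) − 305.0 = 138.5·ln 20.96 − 305.0 = 138.5·3.0426 − 305.0 = 116.402.
Rounded: (255, 180, 116).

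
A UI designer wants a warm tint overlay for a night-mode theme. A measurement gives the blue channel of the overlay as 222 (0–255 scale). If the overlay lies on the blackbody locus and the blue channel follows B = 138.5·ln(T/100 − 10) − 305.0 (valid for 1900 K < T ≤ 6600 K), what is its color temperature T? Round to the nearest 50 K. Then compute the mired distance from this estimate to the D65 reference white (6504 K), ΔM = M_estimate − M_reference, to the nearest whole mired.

+28 mireds

ln(t − 10) = (222 + 305.0) / 138.5 = 3.8051.
t − 10 = e^3.8051 = 44.928, so t = 54.928.
T = 100·t = 5493 K → 5500 K to the nearest 50 K.
M_estimate = 10⁶/5500 = 181.82; M_reference = 10⁶/6504 = 153.75.
ΔM = 181.82 − 153.75 = 28.07 → +28 mireds.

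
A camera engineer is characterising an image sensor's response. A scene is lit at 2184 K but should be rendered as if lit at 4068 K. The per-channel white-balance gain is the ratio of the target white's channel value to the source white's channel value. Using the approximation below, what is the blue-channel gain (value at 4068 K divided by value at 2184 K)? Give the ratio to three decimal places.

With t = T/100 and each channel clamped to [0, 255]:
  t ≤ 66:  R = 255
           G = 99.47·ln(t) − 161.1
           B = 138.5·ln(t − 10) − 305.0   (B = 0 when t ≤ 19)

At 2184 K (t = 21.84):
  B = 138.5·ln(21.84 − 10) − 305.0 = 138.5·ln 11.84 − 305.0 = 138.5·2.4715 − 305.0 = 37.300.
At 4068 K (t = 40.68):
  B = 138.5·ln(40.68 − 10) − 305.0 = 138.5·ln 30.68 − 305.0 = 138.5·3.4236 − 305.0 = 169.170.
Gain = 169.170 / 37.300 = 4.5353 → 4.535.

4.535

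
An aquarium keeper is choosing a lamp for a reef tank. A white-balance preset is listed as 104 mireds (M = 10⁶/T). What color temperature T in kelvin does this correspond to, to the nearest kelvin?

T = 10⁶ / 104 = 9615.38 K → 9615 K.

9615 K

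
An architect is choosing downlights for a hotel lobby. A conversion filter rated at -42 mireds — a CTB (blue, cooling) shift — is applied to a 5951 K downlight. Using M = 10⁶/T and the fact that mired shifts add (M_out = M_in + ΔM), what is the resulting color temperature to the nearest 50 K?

7950 K

M_in = 10⁶/5951 = 168.04 mireds.
M_out = 168.04 + (-42) = 126.04 mireds.
T_out = 10⁶/126.04 = 7934.1 K → 7950 K.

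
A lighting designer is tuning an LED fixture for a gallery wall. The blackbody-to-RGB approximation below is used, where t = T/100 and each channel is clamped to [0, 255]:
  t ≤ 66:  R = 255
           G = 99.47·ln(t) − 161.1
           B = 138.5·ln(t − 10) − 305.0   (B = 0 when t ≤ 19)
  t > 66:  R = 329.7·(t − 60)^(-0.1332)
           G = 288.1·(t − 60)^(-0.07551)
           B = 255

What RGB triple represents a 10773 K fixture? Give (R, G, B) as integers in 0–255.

t = 10773/100 = 107.73; the t > 66 branch applies.
R = 329.7·(107.73 − 60)^(-0.1332) = 329.7·47.73^(-0.1332) = 329.7·0.59756 = 197.017.
G = 288.1·(107.73 − 60)^(-0.07551) = 288.1·47.73^(-0.07551) = 288.1·0.74685 = 215.168.
B = 255 by definition for t > 66.
Rounded: (197, 215, 255).

(197, 215, 255)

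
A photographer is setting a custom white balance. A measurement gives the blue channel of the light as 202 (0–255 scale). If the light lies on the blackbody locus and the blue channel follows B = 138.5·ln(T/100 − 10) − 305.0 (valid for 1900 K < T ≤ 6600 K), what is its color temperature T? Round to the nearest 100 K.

ln(t − 10) = (202 + 305.0) / 138.5 = 3.6606.
t − 10 = e^3.6606 = 38.887, so t = 48.887.
T = 100·t = 4889 K → 4900 K to the nearest 100 K.

4900 K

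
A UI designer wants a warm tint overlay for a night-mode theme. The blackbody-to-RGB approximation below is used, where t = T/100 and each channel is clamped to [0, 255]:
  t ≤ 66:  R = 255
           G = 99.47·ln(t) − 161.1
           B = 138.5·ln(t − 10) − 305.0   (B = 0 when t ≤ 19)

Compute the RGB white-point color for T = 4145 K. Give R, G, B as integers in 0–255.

R=255, G=209, B=173

t = 4145/100 = 41.45; the t ≤ 66 branch applies.
R = 255 by definition for t ≤ 66.
G = 99.47·ln 41.45 − 161.1 = 99.47·3.7245 − 161.1 = 209.375.
B = 138.5·ln(41.45 − 10) − 305.0 = 138.5·ln 31.45 − 305.0 = 138.5·3.4484 − 305.0 = 172.603.
Rounded: (255, 209, 173).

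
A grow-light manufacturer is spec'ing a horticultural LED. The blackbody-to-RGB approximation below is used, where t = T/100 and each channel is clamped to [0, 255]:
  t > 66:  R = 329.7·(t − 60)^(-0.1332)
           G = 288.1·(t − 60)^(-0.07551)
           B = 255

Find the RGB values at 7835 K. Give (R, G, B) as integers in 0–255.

t = 7835/100 = 78.35; the t > 66 branch applies.
R = 329.7·(78.35 − 60)^(-0.1332) = 329.7·18.35^(-0.1332) = 329.7·0.67871 = 223.770.
G = 288.1·(78.35 − 60)^(-0.07551) = 288.1·18.35^(-0.07551) = 288.1·0.80275 = 231.274.
B = 255 by definition for t > 66.
Rounded: (224, 231, 255).

(224, 231, 255)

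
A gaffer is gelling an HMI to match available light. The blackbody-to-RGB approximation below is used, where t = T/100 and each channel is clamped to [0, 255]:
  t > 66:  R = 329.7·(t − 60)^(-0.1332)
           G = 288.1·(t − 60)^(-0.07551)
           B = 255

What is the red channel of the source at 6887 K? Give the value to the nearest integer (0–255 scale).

247

t = 6887/100 = 68.87; the t > 66 branch applies.
R = 329.7·(68.87 − 60)^(-0.1332) = 329.7·8.87^(-0.1332) = 329.7·0.74772 = 246.522.
Rounded: 247.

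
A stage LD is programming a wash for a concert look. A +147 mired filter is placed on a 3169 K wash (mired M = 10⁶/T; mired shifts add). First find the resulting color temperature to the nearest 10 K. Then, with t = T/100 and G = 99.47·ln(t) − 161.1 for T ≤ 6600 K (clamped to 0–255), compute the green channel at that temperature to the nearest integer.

145

M_in = 10⁶/3169 = 315.56; M_out = 315.56 + (+147) = 462.56.
T_out = 10⁶/462.56 = 2161.9 K → 2160 K; t = 21.6.
G = 99.47·ln 21.6 − 161.1 = 99.47·3.0727 − 161.1 = 144.541.
Rounded: 145.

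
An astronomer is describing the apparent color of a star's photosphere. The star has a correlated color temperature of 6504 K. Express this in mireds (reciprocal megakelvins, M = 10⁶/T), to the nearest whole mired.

M = 10⁶ / 6504 = 153.752 → 154 mireds.

154 mireds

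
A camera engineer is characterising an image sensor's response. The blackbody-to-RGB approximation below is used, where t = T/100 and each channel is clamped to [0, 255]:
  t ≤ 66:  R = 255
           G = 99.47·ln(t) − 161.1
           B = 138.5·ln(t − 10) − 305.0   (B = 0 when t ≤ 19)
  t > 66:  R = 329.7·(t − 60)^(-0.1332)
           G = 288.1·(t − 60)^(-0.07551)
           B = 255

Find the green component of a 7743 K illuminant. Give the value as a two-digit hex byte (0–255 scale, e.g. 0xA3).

t = 7743/100 = 77.43; the t > 66 branch applies.
G = 288.1·(77.43 − 60)^(-0.07551) = 288.1·17.43^(-0.07551) = 288.1·0.80588 = 232.174.
Rounded: 232; in hex, 0xE8.

0xE8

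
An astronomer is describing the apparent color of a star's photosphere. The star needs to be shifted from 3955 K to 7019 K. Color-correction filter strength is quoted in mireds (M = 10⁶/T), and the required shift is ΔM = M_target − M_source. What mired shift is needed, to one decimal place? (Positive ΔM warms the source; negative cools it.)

M_source = 10⁶/3955 = 252.845; M_target = 10⁶/7019 = 142.470.
ΔM = 142.470 − 252.845 = -110.374 → -110.4 mireds, a cooling shift.

-110.4 mireds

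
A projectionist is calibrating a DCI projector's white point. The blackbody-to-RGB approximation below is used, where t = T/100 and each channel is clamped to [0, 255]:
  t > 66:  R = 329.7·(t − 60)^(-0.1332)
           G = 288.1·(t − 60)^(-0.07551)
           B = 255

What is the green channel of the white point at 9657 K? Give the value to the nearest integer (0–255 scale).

t = 9657/100 = 96.57; the t > 66 branch applies.
G = 288.1·(96.57 − 60)^(-0.07551) = 288.1·36.57^(-0.07551) = 288.1·0.76202 = 219.539.
Rounded: 220.

220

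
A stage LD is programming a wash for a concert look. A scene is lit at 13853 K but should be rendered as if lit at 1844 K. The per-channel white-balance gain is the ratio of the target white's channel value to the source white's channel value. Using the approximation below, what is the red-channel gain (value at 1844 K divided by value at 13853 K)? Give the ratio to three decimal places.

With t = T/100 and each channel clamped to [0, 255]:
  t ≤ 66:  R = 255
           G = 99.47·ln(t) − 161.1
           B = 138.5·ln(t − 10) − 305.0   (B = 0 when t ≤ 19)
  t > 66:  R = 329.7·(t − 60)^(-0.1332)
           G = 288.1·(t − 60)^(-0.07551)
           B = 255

1.383

At 13853 K (t = 138.53):
  R = 329.7·(138.53 − 60)^(-0.1332) = 329.7·78.53^(-0.1332) = 329.7·0.55922 = 184.374.
At 1844 K (t = 18.44):
  R = 255 by definition for t ≤ 66.
Gain = 255.000 / 184.374 = 1.3831 → 1.383.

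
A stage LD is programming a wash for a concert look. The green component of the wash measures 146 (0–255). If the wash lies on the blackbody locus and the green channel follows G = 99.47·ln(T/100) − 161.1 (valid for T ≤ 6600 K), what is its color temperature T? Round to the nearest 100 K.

ln t = (146 + 161.1) / 99.47 = 3.0874.
t = e^3.0874 = 21.919.
T = 100·t = 2192 K → 2200 K to the nearest 100 K.

2200 K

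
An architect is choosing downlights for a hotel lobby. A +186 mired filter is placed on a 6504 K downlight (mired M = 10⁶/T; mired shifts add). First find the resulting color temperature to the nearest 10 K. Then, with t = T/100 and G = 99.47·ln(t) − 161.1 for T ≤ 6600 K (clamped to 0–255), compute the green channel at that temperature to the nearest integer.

175

M_in = 10⁶/6504 = 153.75; M_out = 153.75 + (+186) = 339.75.
T_out = 10⁶/339.75 = 2943.3 K → 2940 K; t = 29.4.
G = 99.47·ln 29.4 − 161.1 = 99.47·3.3810 − 161.1 = 175.208.
Rounded: 175.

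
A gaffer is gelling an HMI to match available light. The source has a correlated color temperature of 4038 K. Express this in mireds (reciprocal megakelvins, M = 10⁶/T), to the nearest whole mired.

M = 10⁶ / 4038 = 247.647 → 248 mireds.

248 mireds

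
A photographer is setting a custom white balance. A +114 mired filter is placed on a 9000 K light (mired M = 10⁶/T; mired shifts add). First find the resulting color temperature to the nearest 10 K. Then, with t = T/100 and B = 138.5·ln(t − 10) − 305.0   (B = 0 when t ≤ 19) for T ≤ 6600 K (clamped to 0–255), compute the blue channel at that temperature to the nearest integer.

M_in = 10⁶/9000 = 111.11; M_out = 111.11 + (+114) = 225.11.
T_out = 10⁶/225.11 = 4442.3 K → 4440 K; t = 44.4.
B = 138.5·ln(44.4 − 10) − 305.0 = 138.5·ln 34.4 − 305.0 = 138.5·3.5381 − 305.0 = 185.021.
Rounded: 185.

185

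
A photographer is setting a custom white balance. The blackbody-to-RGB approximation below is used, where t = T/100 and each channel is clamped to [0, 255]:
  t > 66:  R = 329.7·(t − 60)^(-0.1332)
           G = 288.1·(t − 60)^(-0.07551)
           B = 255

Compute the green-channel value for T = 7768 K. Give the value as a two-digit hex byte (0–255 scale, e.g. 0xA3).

t = 7768/100 = 77.68; the t > 66 branch applies.
G = 288.1·(77.68 − 60)^(-0.07551) = 288.1·17.68^(-0.07551) = 288.1·0.80501 = 231.924.
Rounded: 232; in hex, 0xE8.

0xE8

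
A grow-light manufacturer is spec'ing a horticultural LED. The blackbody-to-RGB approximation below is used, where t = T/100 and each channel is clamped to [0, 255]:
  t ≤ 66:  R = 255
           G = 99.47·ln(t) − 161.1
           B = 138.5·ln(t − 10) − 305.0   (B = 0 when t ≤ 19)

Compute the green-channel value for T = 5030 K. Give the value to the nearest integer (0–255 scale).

229

t = 5030/100 = 50.3; the t ≤ 66 branch applies.
G = 99.47·ln 50.3 − 161.1 = 99.47·3.9180 − 161.1 = 228.624.
Rounded: 229.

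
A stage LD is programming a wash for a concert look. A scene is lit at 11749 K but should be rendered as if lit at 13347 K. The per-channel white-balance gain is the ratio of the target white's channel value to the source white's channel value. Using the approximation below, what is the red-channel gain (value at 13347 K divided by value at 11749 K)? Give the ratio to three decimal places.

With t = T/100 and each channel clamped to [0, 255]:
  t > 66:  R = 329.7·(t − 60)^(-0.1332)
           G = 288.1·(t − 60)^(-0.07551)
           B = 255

0.968

At 11749 K (t = 117.49):
  R = 329.7·(117.49 − 60)^(-0.1332) = 329.7·57.49^(-0.1332) = 329.7·0.58294 = 192.195.
At 13347 K (t = 133.47):
  R = 329.7·(133.47 − 60)^(-0.1332) = 329.7·73.47^(-0.1332) = 329.7·0.56420 = 186.017.
Gain = 186.017 / 192.195 = 0.9679 → 0.968.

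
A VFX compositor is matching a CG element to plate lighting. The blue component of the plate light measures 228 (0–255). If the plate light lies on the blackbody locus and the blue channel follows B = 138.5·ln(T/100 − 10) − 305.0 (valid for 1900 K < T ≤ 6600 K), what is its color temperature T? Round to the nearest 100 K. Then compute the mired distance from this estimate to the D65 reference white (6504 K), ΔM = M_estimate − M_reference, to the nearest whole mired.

+22 mireds

ln(t − 10) = (228 + 305.0) / 138.5 = 3.8484.
t − 10 = e^3.8484 = 46.917, so t = 56.917.
T = 100·t = 5692 K → 5700 K to the nearest 100 K.
M_estimate = 10⁶/5700 = 175.44; M_reference = 10⁶/6504 = 153.75.
ΔM = 175.44 − 153.75 = 21.69 → +22 mireds.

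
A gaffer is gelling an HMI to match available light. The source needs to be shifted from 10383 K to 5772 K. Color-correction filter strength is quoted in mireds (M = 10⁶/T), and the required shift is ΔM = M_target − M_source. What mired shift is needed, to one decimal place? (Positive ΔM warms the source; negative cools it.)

M_source = 10⁶/10383 = 96.311; M_target = 10⁶/5772 = 173.250.
ΔM = 173.250 − 96.311 = 76.939 → +76.9 mireds, a warming shift.

+76.9 mireds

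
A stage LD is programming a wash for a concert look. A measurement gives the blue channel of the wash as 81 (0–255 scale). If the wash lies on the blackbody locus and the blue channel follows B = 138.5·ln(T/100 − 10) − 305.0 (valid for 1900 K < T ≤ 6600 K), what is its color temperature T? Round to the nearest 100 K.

ln(t − 10) = (81 + 305.0) / 138.5 = 2.7870.
t − 10 = e^2.7870 = 16.232, so t = 26.232.
T = 100·t = 2623 K → 2600 K to the nearest 100 K.

2600 K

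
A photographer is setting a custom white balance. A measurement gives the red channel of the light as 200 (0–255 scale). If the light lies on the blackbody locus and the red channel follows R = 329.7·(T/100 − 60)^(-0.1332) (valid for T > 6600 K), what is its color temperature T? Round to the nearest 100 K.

10300 K

(t − 60)^(-0.1332) = 200/329.7 = 0.60661.
t − 60 = 0.60661^(1/-0.1332) = 0.60661^(-7.508) = 42.638, so t = 102.638.
T = 100·t = 10264 K → 10300 K to the nearest 100 K.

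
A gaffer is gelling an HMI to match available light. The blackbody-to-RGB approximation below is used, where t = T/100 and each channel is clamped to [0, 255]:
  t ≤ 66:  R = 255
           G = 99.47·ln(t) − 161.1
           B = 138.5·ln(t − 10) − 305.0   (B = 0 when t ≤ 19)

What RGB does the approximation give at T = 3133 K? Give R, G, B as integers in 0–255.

R=255, G=182, B=119

t = 3133/100 = 31.33; the t ≤ 66 branch applies.
R = 255 by definition for t ≤ 66.
G = 99.47·ln 31.33 − 161.1 = 99.47·3.4446 − 161.1 = 181.532.
B = 138.5·ln(31.33 − 10) − 305.0 = 138.5·ln 21.33 − 305.0 = 138.5·3.0601 − 305.0 = 118.826.
Rounded: (255, 182, 119).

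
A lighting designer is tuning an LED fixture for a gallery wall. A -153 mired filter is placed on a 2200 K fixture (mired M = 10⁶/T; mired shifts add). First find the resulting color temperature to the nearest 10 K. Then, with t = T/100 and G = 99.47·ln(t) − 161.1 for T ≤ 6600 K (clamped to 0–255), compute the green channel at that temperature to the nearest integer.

187

M_in = 10⁶/2200 = 454.55; M_out = 454.55 + (-153) = 301.55.
T_out = 10⁶/301.55 = 3316.2 K → 3320 K; t = 33.2.
G = 99.47·ln 33.2 − 161.1 = 99.47·3.5025 − 161.1 = 187.299.
Rounded: 187.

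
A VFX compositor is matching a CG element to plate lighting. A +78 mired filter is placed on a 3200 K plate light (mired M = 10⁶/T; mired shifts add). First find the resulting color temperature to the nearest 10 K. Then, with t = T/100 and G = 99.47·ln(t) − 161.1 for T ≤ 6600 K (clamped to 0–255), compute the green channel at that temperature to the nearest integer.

M_in = 10⁶/3200 = 312.50; M_out = 312.50 + (+78) = 390.50.
T_out = 10⁶/390.50 = 2560.8 K → 2560 K; t = 25.6.
G = 99.47·ln 25.6 − 161.1 = 99.47·3.2426 − 161.1 = 161.441.
Rounded: 161.

161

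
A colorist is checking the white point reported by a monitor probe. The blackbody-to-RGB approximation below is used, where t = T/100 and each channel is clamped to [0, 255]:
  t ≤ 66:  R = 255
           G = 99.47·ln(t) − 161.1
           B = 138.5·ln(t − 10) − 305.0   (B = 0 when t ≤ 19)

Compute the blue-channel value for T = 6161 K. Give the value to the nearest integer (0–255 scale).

t = 6161/100 = 61.61; the t ≤ 66 branch applies.
B = 138.5·ln(61.61 − 10) − 305.0 = 138.5·ln 51.61 − 305.0 = 138.5·3.9437 − 305.0 = 241.205.
Rounded: 241.

241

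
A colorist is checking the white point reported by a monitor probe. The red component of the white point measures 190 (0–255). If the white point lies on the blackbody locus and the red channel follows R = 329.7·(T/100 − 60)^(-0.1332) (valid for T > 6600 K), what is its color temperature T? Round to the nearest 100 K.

(t − 60)^(-0.1332) = 190/329.7 = 0.57628.
t − 60 = 0.57628^(1/-0.1332) = 0.57628^(-7.508) = 62.667, so t = 122.667.
T = 100·t = 12267 K → 12300 K to the nearest 100 K.

12300 K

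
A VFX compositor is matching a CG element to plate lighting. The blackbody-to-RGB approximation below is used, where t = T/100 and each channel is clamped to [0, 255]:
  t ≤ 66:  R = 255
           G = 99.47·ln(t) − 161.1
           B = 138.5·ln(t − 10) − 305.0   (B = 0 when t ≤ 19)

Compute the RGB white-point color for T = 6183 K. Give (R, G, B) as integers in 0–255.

t = 6183/100 = 61.83; the t ≤ 66 branch applies.
R = 255 by definition for t ≤ 66.
G = 99.47·ln 61.83 − 161.1 = 99.47·4.1244 − 161.1 = 249.153.
B = 138.5·ln(61.83 − 10) − 305.0 = 138.5·ln 51.83 − 305.0 = 138.5·3.9480 − 305.0 = 241.794.
Rounded: (255, 249, 242).

(255, 249, 242)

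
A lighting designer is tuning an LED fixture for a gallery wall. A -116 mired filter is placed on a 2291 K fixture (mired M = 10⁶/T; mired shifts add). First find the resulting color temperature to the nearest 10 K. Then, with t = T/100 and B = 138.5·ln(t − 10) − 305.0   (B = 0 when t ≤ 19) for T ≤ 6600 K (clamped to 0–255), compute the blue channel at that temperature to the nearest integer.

M_in = 10⁶/2291 = 436.49; M_out = 436.49 + (-116) = 320.49.
T_out = 10⁶/320.49 = 3120.2 K → 3120 K; t = 31.2.
B = 138.5·ln(31.2 − 10) − 305.0 = 138.5·ln 21.2 − 305.0 = 138.5·3.0540 − 305.0 = 117.979.
Rounded: 118.

118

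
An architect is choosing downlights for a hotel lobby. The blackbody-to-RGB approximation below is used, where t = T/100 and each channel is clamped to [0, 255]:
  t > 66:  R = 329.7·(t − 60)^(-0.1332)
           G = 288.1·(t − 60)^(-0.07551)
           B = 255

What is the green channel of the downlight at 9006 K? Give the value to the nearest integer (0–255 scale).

223

t = 9006/100 = 90.06; the t > 66 branch applies.
G = 288.1·(90.06 − 60)^(-0.07551) = 288.1·30.06^(-0.07551) = 288.1·0.77339 = 222.813.
Rounded: 223.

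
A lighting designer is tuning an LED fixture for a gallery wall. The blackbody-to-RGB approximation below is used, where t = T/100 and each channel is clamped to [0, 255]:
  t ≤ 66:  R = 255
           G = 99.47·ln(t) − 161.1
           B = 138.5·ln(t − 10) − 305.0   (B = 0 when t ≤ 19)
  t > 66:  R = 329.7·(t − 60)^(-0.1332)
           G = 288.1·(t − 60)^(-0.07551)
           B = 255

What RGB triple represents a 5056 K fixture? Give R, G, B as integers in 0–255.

t = 5056/100 = 50.56; the t ≤ 66 branch applies.
R = 255 by definition for t ≤ 66.
G = 99.47·ln 50.56 − 161.1 = 99.47·3.9232 − 161.1 = 229.137.
B = 138.5·ln(50.56 − 10) − 305.0 = 138.5·ln 40.56 − 305.0 = 138.5·3.7028 − 305.0 = 207.835.
Rounded: (255, 229, 208).

R=255, G=229, B=208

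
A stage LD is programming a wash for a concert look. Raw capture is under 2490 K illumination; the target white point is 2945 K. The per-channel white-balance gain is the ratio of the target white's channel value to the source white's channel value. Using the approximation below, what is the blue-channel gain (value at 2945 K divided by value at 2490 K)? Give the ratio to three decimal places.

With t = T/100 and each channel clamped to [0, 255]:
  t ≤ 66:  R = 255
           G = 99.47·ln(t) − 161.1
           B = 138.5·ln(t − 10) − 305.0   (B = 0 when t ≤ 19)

1.534

At 2490 K (t = 24.9):
  B = 138.5·ln(24.9 − 10) − 305.0 = 138.5·ln 14.9 − 305.0 = 138.5·2.7014 − 305.0 = 69.139.
At 2945 K (t = 29.45):
  B = 138.5·ln(29.45 − 10) − 305.0 = 138.5·ln 19.45 − 305.0 = 138.5·2.9678 − 305.0 = 106.047.
Gain = 106.047 / 69.139 = 1.5338 → 1.534.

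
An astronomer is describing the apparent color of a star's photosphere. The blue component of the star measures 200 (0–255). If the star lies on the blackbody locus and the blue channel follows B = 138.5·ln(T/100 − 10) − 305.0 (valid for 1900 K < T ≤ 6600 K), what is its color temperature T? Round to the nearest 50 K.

4850 K

ln(t − 10) = (200 + 305.0) / 138.5 = 3.6462.
t − 10 = e^3.6462 = 38.329, so t = 48.329.
T = 100·t = 4833 K → 4850 K to the nearest 50 K.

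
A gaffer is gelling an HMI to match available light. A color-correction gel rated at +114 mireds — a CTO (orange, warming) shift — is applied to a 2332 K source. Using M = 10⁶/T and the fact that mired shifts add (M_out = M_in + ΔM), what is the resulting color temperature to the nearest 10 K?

M_in = 10⁶/2332 = 428.82 mireds.
M_out = 428.82 + (+114) = 542.82 mireds.
T_out = 10⁶/542.82 = 1842.2 K → 1840 K.

1840 K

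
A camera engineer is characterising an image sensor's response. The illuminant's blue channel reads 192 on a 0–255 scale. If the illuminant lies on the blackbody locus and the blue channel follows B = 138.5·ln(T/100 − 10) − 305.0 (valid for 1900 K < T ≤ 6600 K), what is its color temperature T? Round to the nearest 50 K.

ln(t − 10) = (192 + 305.0) / 138.5 = 3.5884.
t − 10 = e^3.5884 = 36.178, so t = 46.178.
T = 100·t = 4618 K → 4600 K to the nearest 50 K.

4600 K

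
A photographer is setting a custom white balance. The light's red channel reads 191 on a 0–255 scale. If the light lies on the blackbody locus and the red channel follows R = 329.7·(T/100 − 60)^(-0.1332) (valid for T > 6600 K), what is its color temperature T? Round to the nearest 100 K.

12000 K

(t − 60)^(-0.1332) = 191/329.7 = 0.57931.
t − 60 = 0.57931^(1/-0.1332) = 0.57931^(-7.508) = 60.245, so t = 120.245.
T = 100·t = 12025 K → 12000 K to the nearest 100 K.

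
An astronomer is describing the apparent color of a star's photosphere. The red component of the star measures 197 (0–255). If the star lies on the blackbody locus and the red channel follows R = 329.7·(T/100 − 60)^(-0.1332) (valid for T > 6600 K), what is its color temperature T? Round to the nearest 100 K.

(t − 60)^(-0.1332) = 197/329.7 = 0.59751.
t − 60 = 0.59751^(1/-0.1332) = 0.59751^(-7.508) = 47.761, so t = 107.761.
T = 100·t = 10776 K → 10800 K to the nearest 100 K.

10800 K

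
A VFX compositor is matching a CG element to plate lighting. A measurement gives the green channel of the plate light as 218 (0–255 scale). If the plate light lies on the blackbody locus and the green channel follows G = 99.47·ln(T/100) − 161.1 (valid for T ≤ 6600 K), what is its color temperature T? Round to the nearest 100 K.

ln t = (218 + 161.1) / 99.47 = 3.8112.
t = e^3.8112 = 45.205.
T = 100·t = 4520 K → 4500 K to the nearest 100 K.

4500 K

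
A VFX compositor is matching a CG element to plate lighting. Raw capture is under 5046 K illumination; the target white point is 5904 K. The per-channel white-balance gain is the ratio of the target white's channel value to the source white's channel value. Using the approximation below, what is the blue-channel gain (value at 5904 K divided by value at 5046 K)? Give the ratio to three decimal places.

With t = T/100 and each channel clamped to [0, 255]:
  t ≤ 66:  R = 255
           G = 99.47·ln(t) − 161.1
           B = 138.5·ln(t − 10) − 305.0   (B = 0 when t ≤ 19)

At 5046 K (t = 50.46):
  B = 138.5·ln(50.46 − 10) − 305.0 = 138.5·ln 40.46 − 305.0 = 138.5·3.7003 − 305.0 = 207.493.
At 5904 K (t = 59.04):
  B = 138.5·ln(59.04 − 10) − 305.0 = 138.5·ln 49.04 − 305.0 = 138.5·3.8926 − 305.0 = 234.130.
Gain = 234.130 / 207.493 = 1.1284 → 1.128.

1.128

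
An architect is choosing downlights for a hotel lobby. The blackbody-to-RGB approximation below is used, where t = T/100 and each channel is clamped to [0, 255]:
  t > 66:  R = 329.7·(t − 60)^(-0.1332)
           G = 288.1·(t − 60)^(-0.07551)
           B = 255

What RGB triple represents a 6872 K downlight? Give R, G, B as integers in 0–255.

R=247, G=245, B=255

t = 6872/100 = 68.72; the t > 66 branch applies.
R = 329.7·(68.72 − 60)^(-0.1332) = 329.7·8.72^(-0.1332) = 329.7·0.74942 = 247.083.
G = 288.1·(68.72 − 60)^(-0.07551) = 288.1·8.72^(-0.07551) = 288.1·0.84914 = 244.639.
B = 255 by definition for t > 66.
Rounded: (247, 245, 255).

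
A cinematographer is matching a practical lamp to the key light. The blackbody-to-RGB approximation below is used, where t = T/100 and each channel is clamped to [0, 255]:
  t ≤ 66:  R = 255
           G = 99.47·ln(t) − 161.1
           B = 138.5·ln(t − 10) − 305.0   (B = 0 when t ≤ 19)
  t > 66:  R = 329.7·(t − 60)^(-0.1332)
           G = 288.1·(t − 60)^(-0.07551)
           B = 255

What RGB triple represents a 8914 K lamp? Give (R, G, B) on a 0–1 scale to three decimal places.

t = 8914/100 = 89.14; the t > 66 branch applies.
R = 329.7·(89.14 − 60)^(-0.1332) = 329.7·29.14^(-0.1332) = 329.7·0.63816 = 210.402.
G = 288.1·(89.14 − 60)^(-0.07551) = 288.1·29.14^(-0.07551) = 288.1·0.77520 = 223.336.
B = 255 by definition for t > 66.
Dividing each by 255: (0.8251, 0.8758, 1.0000) → (0.825, 0.876, 1.000).

(0.825, 0.876, 1.000)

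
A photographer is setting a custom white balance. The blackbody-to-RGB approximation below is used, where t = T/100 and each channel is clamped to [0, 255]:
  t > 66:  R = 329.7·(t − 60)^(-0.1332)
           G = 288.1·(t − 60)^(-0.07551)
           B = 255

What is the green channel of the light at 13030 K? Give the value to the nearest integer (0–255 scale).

209

t = 13030/100 = 130.3; the t > 66 branch applies.
G = 288.1·(130.3 − 60)^(-0.07551) = 288.1·70.3^(-0.07551) = 288.1·0.72533 = 208.968.
Rounded: 209.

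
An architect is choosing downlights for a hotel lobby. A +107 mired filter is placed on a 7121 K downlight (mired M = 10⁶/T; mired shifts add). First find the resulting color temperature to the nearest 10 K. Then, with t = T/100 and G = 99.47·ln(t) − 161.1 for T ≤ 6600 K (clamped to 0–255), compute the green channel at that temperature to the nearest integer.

M_in = 10⁶/7121 = 140.43; M_out = 140.43 + (+107) = 247.43.
T_out = 10⁶/247.43 = 4041.6 K → 4040 K; t = 40.4.
G = 99.47·ln 40.4 − 161.1 = 99.47·3.6988 − 161.1 = 206.823.
Rounded: 207.

207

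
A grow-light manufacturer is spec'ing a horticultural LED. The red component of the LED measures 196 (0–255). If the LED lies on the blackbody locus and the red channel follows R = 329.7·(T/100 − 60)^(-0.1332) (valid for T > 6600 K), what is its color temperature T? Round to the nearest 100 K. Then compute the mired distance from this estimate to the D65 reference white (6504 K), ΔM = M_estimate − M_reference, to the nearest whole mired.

-63 mireds

(t − 60)^(-0.1332) = 196/329.7 = 0.59448.
t − 60 = 0.59448^(1/-0.1332) = 0.59448^(-7.508) = 49.621, so t = 109.621.
T = 100·t = 10962 K → 11000 K to the nearest 100 K.
M_estimate = 10⁶/11000 = 90.91; M_reference = 10⁶/6504 = 153.75.
ΔM = 90.91 − 153.75 = -62.84 → -63 mireds.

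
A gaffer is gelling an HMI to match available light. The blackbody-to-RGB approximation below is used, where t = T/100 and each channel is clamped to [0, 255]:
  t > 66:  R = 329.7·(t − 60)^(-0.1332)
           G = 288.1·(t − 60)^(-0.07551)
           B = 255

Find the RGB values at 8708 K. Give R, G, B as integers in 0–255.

t = 8708/100 = 87.08; the t > 66 branch applies.
R = 329.7·(87.08 − 60)^(-0.1332) = 329.7·27.08^(-0.1332) = 329.7·0.64442 = 212.466.
G = 288.1·(87.08 − 60)^(-0.07551) = 288.1·27.08^(-0.07551) = 288.1·0.77951 = 224.576.
B = 255 by definition for t > 66.
Rounded: (212, 225, 255).

R=212, G=225, B=255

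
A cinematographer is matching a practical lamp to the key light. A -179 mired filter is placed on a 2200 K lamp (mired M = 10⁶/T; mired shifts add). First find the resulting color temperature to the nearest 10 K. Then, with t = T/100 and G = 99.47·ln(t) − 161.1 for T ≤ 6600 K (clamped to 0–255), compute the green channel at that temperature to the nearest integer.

196

M_in = 10⁶/2200 = 454.55; M_out = 454.55 + (-179) = 275.55.
T_out = 10⁶/275.55 = 3629.2 K → 3630 K; t = 36.3.
G = 99.47·ln 36.3 − 161.1 = 99.47·3.5918 − 161.1 = 196.178.
Rounded: 196.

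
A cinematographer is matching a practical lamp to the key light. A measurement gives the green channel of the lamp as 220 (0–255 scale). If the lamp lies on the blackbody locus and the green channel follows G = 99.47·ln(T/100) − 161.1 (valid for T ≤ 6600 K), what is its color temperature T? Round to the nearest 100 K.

ln t = (220 + 161.1) / 99.47 = 3.8313.
t = e^3.8313 = 46.123.
T = 100·t = 4612 K → 4600 K to the nearest 100 K.

4600 K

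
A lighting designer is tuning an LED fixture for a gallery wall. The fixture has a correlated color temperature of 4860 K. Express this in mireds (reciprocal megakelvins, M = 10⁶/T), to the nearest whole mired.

206 mireds

M = 10⁶ / 4860 = 205.761 → 206 mireds.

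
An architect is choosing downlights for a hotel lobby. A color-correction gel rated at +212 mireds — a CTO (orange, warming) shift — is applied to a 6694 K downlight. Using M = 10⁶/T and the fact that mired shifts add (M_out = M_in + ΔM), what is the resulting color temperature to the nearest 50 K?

2750 K

M_in = 10⁶/6694 = 149.39 mireds.
M_out = 149.39 + (+212) = 361.39 mireds.
T_out = 10⁶/361.39 = 2767.1 K → 2750 K.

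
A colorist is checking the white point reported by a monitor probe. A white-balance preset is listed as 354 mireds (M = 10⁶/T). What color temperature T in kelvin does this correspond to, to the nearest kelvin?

T = 10⁶ / 354 = 2824.86 K → 2825 K.

2825 K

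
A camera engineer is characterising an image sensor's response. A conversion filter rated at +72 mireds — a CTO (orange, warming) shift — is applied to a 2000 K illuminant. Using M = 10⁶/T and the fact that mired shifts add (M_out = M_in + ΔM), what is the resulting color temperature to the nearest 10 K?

1750 K

M_in = 10⁶/2000 = 500.00 mireds.
M_out = 500.00 + (+72) = 572.00 mireds.
T_out = 10⁶/572.00 = 1748.3 K → 1750 K.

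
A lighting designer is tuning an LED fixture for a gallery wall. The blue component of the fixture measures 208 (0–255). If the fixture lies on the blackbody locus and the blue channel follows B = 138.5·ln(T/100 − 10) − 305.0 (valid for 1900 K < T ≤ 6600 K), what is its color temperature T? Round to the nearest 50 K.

5050 K

ln(t − 10) = (208 + 305.0) / 138.5 = 3.7040.
t − 10 = e^3.7040 = 40.608, so t = 50.608.
T = 100·t = 5061 K → 5050 K to the nearest 50 K.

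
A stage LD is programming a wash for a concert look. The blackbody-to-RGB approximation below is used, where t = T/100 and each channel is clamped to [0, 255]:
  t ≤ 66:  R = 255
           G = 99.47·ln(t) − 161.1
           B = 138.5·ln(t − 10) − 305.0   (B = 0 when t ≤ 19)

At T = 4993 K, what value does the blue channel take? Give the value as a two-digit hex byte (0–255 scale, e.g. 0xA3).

t = 4993/100 = 49.93; the t ≤ 66 branch applies.
B = 138.5·ln(49.93 − 10) − 305.0 = 138.5·ln 39.93 − 305.0 = 138.5·3.6871 − 305.0 = 205.667.
Rounded: 206; in hex, 0xCE.

0xCE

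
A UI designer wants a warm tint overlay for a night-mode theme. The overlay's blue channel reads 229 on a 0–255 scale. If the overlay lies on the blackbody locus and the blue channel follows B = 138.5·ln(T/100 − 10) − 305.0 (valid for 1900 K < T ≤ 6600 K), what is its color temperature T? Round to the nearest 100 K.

ln(t − 10) = (229 + 305.0) / 138.5 = 3.8556.
t − 10 = e^3.8556 = 47.257, so t = 57.257.
T = 100·t = 5726 K → 5700 K to the nearest 100 K.

5700 K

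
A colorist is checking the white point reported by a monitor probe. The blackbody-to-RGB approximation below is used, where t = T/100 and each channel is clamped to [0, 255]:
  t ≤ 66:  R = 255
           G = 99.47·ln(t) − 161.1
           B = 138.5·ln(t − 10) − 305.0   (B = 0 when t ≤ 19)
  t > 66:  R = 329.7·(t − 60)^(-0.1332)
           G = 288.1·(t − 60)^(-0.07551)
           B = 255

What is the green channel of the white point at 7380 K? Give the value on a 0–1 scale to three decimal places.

t = 7380/100 = 73.8; the t > 66 branch applies.
G = 288.1·(73.8 − 60)^(-0.07551) = 288.1·13.8^(-0.07551) = 288.1·0.82022 = 236.304.
On a 0–1 scale: 236.304/255 = 0.9267 → 0.927.

0.927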